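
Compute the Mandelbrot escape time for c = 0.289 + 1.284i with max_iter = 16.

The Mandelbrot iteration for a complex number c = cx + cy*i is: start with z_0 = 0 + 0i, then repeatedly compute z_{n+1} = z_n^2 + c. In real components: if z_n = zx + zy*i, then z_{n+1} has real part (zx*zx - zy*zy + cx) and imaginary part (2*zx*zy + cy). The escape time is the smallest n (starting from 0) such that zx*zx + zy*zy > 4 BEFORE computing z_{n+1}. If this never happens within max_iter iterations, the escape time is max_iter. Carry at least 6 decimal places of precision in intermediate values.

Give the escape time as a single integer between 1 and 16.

z_0 = 0 + 0i, c = 0.2890 + 1.2840i
Iter 1: z = 0.2890 + 1.2840i, |z|^2 = 1.7322
Iter 2: z = -1.2761 + 2.0262i, |z|^2 = 5.7338
Escaped at iteration 2

Answer: 2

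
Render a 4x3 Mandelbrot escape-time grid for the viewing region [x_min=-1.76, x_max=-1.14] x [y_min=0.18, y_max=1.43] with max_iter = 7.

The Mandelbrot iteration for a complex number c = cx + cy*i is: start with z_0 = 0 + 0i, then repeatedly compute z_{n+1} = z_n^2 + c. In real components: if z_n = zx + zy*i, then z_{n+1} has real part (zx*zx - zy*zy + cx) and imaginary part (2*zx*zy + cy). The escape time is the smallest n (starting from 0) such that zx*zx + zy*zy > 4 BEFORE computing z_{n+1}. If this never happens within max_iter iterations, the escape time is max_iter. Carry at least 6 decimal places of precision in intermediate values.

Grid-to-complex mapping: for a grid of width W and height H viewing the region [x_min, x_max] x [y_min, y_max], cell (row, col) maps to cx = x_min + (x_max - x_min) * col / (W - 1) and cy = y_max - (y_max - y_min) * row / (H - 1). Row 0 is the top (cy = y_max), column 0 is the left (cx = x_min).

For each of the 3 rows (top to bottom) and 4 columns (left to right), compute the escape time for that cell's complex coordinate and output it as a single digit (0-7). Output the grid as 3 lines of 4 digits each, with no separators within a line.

Answer: 1122
2333
4577

Derivation:
(row=0, col=0): c = -1.7600 + 1.4300i → escape time 1
(row=0, col=1): c = -1.5533 + 1.4300i → escape time 1
(row=0, col=2): c = -1.3467 + 1.4300i → escape time 2
(row=0, col=3): c = -1.1400 + 1.4300i → escape time 2
(row=1, col=0): c = -1.7600 + 0.8050i → escape time 2
(row=1, col=1): c = -1.5533 + 0.8050i → escape time 3
(row=1, col=2): c = -1.3467 + 0.8050i → escape time 3
(row=1, col=3): c = -1.1400 + 0.8050i → escape time 3
(row=2, col=0): c = -1.7600 + 0.1800i → escape time 4
(row=2, col=1): c = -1.5533 + 0.1800i → escape time 5
(row=2, col=2): c = -1.3467 + 0.1800i → escape time 7
(row=2, col=3): c = -1.1400 + 0.1800i → escape time 7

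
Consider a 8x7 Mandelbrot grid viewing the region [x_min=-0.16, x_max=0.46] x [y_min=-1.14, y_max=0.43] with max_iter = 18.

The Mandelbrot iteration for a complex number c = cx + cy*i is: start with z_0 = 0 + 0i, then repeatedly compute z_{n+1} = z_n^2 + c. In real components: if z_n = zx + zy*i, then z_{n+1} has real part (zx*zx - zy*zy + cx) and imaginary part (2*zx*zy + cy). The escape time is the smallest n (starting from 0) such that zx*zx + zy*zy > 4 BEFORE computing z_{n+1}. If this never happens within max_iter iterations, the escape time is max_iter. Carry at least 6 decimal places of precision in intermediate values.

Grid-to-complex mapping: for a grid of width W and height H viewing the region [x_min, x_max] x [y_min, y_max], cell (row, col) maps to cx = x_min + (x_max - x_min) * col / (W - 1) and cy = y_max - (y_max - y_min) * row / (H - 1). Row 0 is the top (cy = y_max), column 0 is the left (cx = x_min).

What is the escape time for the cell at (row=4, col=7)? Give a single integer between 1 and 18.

z_0 = 0 + 0i, c = 0.4600 + -0.6167i
Iter 1: z = 0.4600 + -0.6167i, |z|^2 = 0.5919
Iter 2: z = 0.2913 + -1.1840i, |z|^2 = 1.4867
Iter 3: z = -0.8570 + -1.3065i, |z|^2 = 2.4414
Iter 4: z = -0.5126 + 1.6227i, |z|^2 = 2.8958
Iter 5: z = -1.9103 + -2.2801i, |z|^2 = 8.8483
Escaped at iteration 5

Answer: 5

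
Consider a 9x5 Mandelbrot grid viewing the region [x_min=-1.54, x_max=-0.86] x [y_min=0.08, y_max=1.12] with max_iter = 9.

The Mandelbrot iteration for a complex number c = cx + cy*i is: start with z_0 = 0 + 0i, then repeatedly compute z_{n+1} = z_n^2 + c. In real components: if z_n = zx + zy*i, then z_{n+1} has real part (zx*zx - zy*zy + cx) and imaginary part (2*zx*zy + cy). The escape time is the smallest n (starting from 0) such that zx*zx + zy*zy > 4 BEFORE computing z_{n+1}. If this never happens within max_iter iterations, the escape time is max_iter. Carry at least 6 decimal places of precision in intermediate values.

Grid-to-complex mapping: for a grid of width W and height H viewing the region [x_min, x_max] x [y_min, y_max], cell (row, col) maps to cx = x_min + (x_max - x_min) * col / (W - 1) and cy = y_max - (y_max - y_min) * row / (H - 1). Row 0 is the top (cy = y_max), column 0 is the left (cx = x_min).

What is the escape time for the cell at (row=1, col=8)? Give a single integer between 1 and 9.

z_0 = 0 + 0i, c = -0.8600 + 0.8600i
Iter 1: z = -0.8600 + 0.8600i, |z|^2 = 1.4792
Iter 2: z = -0.8600 + -0.6192i, |z|^2 = 1.1230
Iter 3: z = -0.5038 + 1.9250i, |z|^2 = 3.9595
Iter 4: z = -4.3119 + -1.0797i, |z|^2 = 19.7582
Escaped at iteration 4

Answer: 4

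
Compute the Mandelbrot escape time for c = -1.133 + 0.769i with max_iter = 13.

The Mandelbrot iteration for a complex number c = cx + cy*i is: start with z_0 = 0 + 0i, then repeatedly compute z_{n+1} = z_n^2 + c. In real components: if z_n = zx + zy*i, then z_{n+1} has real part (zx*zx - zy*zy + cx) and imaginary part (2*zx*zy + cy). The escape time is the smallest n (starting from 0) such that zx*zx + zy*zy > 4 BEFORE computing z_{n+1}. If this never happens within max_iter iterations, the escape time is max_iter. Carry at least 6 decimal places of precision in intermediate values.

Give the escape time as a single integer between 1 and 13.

z_0 = 0 + 0i, c = -1.1330 + 0.7690i
Iter 1: z = -1.1330 + 0.7690i, |z|^2 = 1.8751
Iter 2: z = -0.4407 + -0.9736i, |z|^2 = 1.1420
Iter 3: z = -1.8866 + 1.6270i, |z|^2 = 6.2066
Escaped at iteration 3

Answer: 3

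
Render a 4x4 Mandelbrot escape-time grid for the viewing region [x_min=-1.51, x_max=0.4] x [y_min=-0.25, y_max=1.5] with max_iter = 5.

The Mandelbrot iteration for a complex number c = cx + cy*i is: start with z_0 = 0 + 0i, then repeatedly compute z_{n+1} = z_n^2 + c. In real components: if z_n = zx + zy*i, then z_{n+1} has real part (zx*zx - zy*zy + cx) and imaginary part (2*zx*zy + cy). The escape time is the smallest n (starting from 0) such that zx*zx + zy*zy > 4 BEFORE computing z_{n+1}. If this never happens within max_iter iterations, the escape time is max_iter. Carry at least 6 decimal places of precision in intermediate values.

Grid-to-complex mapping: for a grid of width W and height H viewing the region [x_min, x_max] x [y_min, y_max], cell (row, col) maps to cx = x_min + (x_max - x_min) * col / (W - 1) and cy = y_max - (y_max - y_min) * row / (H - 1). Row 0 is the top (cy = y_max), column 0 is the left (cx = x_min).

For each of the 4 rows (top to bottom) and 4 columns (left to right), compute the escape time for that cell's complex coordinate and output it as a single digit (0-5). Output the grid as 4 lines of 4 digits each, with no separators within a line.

(row=0, col=0): c = -1.5100 + 1.5000i → escape time 1
(row=0, col=1): c = -0.8733 + 1.5000i → escape time 2
(row=0, col=2): c = -0.2367 + 1.5000i → escape time 2
(row=0, col=3): c = 0.4000 + 1.5000i → escape time 2
(row=1, col=0): c = -1.5100 + 0.9167i → escape time 3
(row=1, col=1): c = -0.8733 + 0.9167i → escape time 3
(row=1, col=2): c = -0.2367 + 0.9167i → escape time 5
(row=1, col=3): c = 0.4000 + 0.9167i → escape time 3
(row=2, col=0): c = -1.5100 + 0.3333i → escape time 4
(row=2, col=1): c = -0.8733 + 0.3333i → escape time 5
(row=2, col=2): c = -0.2367 + 0.3333i → escape time 5
(row=2, col=3): c = 0.4000 + 0.3333i → escape time 5
(row=3, col=0): c = -1.5100 + -0.2500i → escape time 5
(row=3, col=1): c = -0.8733 + -0.2500i → escape time 5
(row=3, col=2): c = -0.2367 + -0.2500i → escape time 5
(row=3, col=3): c = 0.4000 + -0.2500i → escape time 5

Answer: 1222
3353
4555
5555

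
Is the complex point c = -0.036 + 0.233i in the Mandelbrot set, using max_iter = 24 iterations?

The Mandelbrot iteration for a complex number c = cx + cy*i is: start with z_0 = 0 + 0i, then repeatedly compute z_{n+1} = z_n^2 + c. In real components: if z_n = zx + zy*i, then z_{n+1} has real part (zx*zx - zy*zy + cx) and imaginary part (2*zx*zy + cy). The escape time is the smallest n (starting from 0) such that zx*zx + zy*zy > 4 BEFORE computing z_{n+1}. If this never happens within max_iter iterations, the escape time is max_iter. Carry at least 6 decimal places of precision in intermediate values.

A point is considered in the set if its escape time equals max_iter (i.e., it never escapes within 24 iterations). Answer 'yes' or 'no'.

z_0 = 0 + 0i, c = -0.0360 + 0.2330i
Iter 1: z = -0.0360 + 0.2330i, |z|^2 = 0.0556
Iter 2: z = -0.0890 + 0.2162i, |z|^2 = 0.0547
Iter 3: z = -0.0748 + 0.1945i, |z|^2 = 0.0434
Iter 4: z = -0.0682 + 0.2039i, |z|^2 = 0.0462
Iter 5: z = -0.0729 + 0.2052i, |z|^2 = 0.0474
Iter 6: z = -0.0728 + 0.2031i, |z|^2 = 0.0465
Iter 7: z = -0.0719 + 0.2034i, |z|^2 = 0.0466
Iter 8: z = -0.0722 + 0.2037i, |z|^2 = 0.0467
Iter 9: z = -0.0723 + 0.2036i, |z|^2 = 0.0467
Iter 10: z = -0.0722 + 0.2036i, |z|^2 = 0.0467
Iter 11: z = -0.0722 + 0.2036i, |z|^2 = 0.0467
Iter 12: z = -0.0722 + 0.2036i, |z|^2 = 0.0467
Iter 13: z = -0.0722 + 0.2036i, |z|^2 = 0.0467
Iter 14: z = -0.0722 + 0.2036i, |z|^2 = 0.0467
Iter 15: z = -0.0722 + 0.2036i, |z|^2 = 0.0467
Iter 16: z = -0.0722 + 0.2036i, |z|^2 = 0.0467
Iter 17: z = -0.0722 + 0.2036i, |z|^2 = 0.0467
Iter 18: z = -0.0722 + 0.2036i, |z|^2 = 0.0467
Iter 19: z = -0.0722 + 0.2036i, |z|^2 = 0.0467
Iter 20: z = -0.0722 + 0.2036i, |z|^2 = 0.0467
Iter 21: z = -0.0722 + 0.2036i, |z|^2 = 0.0467
Iter 22: z = -0.0722 + 0.2036i, |z|^2 = 0.0467
Iter 23: z = -0.0722 + 0.2036i, |z|^2 = 0.0467
Did not escape in 24 iterations → in set

Answer: yes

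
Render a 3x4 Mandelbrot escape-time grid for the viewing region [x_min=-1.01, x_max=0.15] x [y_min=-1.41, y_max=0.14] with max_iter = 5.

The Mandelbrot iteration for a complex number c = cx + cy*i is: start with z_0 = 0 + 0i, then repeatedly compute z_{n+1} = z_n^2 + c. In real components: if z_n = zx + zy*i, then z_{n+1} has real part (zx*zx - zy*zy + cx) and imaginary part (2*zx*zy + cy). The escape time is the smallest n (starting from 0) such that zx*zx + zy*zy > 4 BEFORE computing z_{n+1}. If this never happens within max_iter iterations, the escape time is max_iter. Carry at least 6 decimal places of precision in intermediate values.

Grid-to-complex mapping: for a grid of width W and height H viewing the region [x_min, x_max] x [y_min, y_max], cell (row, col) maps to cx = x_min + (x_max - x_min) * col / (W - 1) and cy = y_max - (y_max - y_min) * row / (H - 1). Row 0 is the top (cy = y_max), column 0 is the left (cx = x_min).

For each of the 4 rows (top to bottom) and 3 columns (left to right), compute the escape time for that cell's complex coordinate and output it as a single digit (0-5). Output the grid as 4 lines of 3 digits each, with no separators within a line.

(row=0, col=0): c = -1.0100 + 0.1400i → escape time 5
(row=0, col=1): c = -0.4300 + 0.1400i → escape time 5
(row=0, col=2): c = 0.1500 + 0.1400i → escape time 5
(row=1, col=0): c = -1.0100 + -0.3767i → escape time 5
(row=1, col=1): c = -0.4300 + -0.3767i → escape time 5
(row=1, col=2): c = 0.1500 + -0.3767i → escape time 5
(row=2, col=0): c = -1.0100 + -0.8933i → escape time 3
(row=2, col=1): c = -0.4300 + -0.8933i → escape time 5
(row=2, col=2): c = 0.1500 + -0.8933i → escape time 5
(row=3, col=0): c = -1.0100 + -1.4100i → escape time 2
(row=3, col=1): c = -0.4300 + -1.4100i → escape time 2
(row=3, col=2): c = 0.1500 + -1.4100i → escape time 2

Answer: 555
555
355
222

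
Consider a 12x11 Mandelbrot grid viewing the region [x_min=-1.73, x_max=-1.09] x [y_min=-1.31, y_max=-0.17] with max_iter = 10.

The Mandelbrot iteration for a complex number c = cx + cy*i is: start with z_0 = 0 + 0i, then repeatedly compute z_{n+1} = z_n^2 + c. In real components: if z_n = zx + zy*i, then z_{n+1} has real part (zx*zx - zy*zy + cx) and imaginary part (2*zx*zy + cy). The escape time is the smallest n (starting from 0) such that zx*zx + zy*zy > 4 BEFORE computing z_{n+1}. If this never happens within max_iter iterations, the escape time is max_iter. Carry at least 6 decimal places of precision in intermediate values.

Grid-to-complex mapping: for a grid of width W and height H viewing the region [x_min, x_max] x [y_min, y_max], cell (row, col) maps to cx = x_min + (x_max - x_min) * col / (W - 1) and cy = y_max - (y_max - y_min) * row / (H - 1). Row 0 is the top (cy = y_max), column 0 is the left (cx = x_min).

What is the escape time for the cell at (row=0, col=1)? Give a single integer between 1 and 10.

Answer: 4

Derivation:
z_0 = 0 + 0i, c = -1.6718 + -0.1700i
Iter 1: z = -1.6718 + -0.1700i, |z|^2 = 2.8239
Iter 2: z = 1.0943 + 0.3984i, |z|^2 = 1.3561
Iter 3: z = -0.6332 + 0.7019i, |z|^2 = 0.8936
Iter 4: z = -1.7637 + -1.0589i, |z|^2 = 4.2317
Escaped at iteration 4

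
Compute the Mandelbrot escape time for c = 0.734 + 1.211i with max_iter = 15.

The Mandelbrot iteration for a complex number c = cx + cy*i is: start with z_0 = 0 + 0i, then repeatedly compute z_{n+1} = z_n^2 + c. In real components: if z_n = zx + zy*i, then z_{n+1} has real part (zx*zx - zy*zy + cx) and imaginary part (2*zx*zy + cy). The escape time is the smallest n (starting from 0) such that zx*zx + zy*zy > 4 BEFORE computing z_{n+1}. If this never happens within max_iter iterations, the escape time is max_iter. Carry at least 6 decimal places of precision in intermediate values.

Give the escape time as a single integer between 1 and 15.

z_0 = 0 + 0i, c = 0.7340 + 1.2110i
Iter 1: z = 0.7340 + 1.2110i, |z|^2 = 2.0053
Iter 2: z = -0.1938 + 2.9887i, |z|^2 = 8.9702
Escaped at iteration 2

Answer: 2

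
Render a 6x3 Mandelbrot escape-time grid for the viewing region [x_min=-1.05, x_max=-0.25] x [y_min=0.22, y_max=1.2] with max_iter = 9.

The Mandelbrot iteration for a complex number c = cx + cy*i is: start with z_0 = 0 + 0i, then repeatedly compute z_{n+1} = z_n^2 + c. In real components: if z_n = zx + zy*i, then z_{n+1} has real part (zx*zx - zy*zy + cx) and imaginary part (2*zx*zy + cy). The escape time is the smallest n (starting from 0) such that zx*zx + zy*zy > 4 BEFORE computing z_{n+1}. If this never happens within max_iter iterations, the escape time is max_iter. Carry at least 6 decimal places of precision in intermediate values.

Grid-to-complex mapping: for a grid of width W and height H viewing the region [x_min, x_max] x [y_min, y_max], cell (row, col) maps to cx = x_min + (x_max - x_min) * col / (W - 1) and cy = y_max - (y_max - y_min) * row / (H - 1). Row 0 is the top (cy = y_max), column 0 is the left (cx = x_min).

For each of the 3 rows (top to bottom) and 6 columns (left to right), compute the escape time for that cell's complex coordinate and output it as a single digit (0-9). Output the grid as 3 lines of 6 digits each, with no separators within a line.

(row=0, col=0): c = -1.0500 + 1.2000i → escape time 3
(row=0, col=1): c = -0.8900 + 1.2000i → escape time 3
(row=0, col=2): c = -0.7300 + 1.2000i → escape time 3
(row=0, col=3): c = -0.5700 + 1.2000i → escape time 3
(row=0, col=4): c = -0.4100 + 1.2000i → escape time 3
(row=0, col=5): c = -0.2500 + 1.2000i → escape time 3
(row=1, col=0): c = -1.0500 + 0.7100i → escape time 3
(row=1, col=1): c = -0.8900 + 0.7100i → escape time 4
(row=1, col=2): c = -0.7300 + 0.7100i → escape time 5
(row=1, col=3): c = -0.5700 + 0.7100i → escape time 7
(row=1, col=4): c = -0.4100 + 0.7100i → escape time 7
(row=1, col=5): c = -0.2500 + 0.7100i → escape time 9
(row=2, col=0): c = -1.0500 + 0.2200i → escape time 9
(row=2, col=1): c = -0.8900 + 0.2200i → escape time 9
(row=2, col=2): c = -0.7300 + 0.2200i → escape time 9
(row=2, col=3): c = -0.5700 + 0.2200i → escape time 9
(row=2, col=4): c = -0.4100 + 0.2200i → escape time 9
(row=2, col=5): c = -0.2500 + 0.2200i → escape time 9

Answer: 333333
345779
999999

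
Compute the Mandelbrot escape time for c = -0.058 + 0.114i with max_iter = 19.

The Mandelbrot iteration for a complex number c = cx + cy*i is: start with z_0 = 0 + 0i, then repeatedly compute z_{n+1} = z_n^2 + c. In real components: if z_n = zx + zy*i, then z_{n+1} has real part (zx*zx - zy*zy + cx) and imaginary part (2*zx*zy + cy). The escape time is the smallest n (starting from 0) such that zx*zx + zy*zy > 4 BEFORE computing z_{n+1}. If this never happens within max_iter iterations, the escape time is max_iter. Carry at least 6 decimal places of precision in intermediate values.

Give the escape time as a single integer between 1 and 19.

z_0 = 0 + 0i, c = -0.0580 + 0.1140i
Iter 1: z = -0.0580 + 0.1140i, |z|^2 = 0.0164
Iter 2: z = -0.0676 + 0.1008i, |z|^2 = 0.0147
Iter 3: z = -0.0636 + 0.1004i, |z|^2 = 0.0141
Iter 4: z = -0.0640 + 0.1012i, |z|^2 = 0.0143
Iter 5: z = -0.0641 + 0.1010i, |z|^2 = 0.0143
Iter 6: z = -0.0641 + 0.1010i, |z|^2 = 0.0143
Iter 7: z = -0.0641 + 0.1010i, |z|^2 = 0.0143
Iter 8: z = -0.0641 + 0.1010i, |z|^2 = 0.0143
Iter 9: z = -0.0641 + 0.1010i, |z|^2 = 0.0143
Iter 10: z = -0.0641 + 0.1010i, |z|^2 = 0.0143
Iter 11: z = -0.0641 + 0.1010i, |z|^2 = 0.0143
Iter 12: z = -0.0641 + 0.1010i, |z|^2 = 0.0143
Iter 13: z = -0.0641 + 0.1010i, |z|^2 = 0.0143
Iter 14: z = -0.0641 + 0.1010i, |z|^2 = 0.0143
Iter 15: z = -0.0641 + 0.1010i, |z|^2 = 0.0143
Iter 16: z = -0.0641 + 0.1010i, |z|^2 = 0.0143
Iter 17: z = -0.0641 + 0.1010i, |z|^2 = 0.0143
Iter 18: z = -0.0641 + 0.1010i, |z|^2 = 0.0143

Answer: 19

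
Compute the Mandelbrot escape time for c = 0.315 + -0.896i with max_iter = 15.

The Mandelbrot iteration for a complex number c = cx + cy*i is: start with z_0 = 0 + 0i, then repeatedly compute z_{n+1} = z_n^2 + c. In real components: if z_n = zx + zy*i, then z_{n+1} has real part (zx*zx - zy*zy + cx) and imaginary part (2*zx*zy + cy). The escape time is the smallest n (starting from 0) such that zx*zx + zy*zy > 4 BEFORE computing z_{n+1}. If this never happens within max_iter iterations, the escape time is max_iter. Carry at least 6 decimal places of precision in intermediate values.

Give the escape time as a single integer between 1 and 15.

Answer: 4

Derivation:
z_0 = 0 + 0i, c = 0.3150 + -0.8960i
Iter 1: z = 0.3150 + -0.8960i, |z|^2 = 0.9020
Iter 2: z = -0.3886 + -1.4605i, |z|^2 = 2.2840
Iter 3: z = -1.6670 + 0.2391i, |z|^2 = 2.8360
Iter 4: z = 3.0367 + -1.6930i, |z|^2 = 12.0881
Escaped at iteration 4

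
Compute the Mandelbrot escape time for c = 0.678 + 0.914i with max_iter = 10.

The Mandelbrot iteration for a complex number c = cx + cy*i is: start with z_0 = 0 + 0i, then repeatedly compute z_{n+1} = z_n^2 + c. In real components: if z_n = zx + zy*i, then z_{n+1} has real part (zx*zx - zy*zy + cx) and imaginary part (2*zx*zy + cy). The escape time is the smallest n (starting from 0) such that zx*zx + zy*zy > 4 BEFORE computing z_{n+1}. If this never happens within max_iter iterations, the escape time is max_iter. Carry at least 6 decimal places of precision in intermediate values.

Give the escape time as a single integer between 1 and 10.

z_0 = 0 + 0i, c = 0.6780 + 0.9140i
Iter 1: z = 0.6780 + 0.9140i, |z|^2 = 1.2951
Iter 2: z = 0.3023 + 2.1534i, |z|^2 = 4.7284
Escaped at iteration 2

Answer: 2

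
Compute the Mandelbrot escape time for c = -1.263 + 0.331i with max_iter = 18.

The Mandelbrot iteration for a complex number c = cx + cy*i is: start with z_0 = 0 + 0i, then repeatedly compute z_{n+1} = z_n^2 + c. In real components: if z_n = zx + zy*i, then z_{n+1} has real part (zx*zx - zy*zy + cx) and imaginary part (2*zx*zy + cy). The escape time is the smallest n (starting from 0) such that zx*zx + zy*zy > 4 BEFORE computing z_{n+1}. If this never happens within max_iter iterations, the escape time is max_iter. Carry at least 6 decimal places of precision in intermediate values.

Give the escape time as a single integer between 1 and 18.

Answer: 11

Derivation:
z_0 = 0 + 0i, c = -1.2630 + 0.3310i
Iter 1: z = -1.2630 + 0.3310i, |z|^2 = 1.7047
Iter 2: z = 0.2226 + -0.5051i, |z|^2 = 0.3047
Iter 3: z = -1.4686 + 0.1061i, |z|^2 = 2.1680
Iter 4: z = 0.8825 + 0.0193i, |z|^2 = 0.7791
Iter 5: z = -0.4846 + 0.3651i, |z|^2 = 0.3682
Iter 6: z = -1.1614 + -0.0229i, |z|^2 = 1.3494
Iter 7: z = 0.0854 + 0.3841i, |z|^2 = 0.1548
Iter 8: z = -1.4033 + 0.3966i, |z|^2 = 2.1264
Iter 9: z = 0.5489 + -0.7820i, |z|^2 = 0.9128
Iter 10: z = -1.5733 + -0.5274i, |z|^2 = 2.7533
Iter 11: z = 0.9340 + 1.9906i, |z|^2 = 4.8347
Escaped at iteration 11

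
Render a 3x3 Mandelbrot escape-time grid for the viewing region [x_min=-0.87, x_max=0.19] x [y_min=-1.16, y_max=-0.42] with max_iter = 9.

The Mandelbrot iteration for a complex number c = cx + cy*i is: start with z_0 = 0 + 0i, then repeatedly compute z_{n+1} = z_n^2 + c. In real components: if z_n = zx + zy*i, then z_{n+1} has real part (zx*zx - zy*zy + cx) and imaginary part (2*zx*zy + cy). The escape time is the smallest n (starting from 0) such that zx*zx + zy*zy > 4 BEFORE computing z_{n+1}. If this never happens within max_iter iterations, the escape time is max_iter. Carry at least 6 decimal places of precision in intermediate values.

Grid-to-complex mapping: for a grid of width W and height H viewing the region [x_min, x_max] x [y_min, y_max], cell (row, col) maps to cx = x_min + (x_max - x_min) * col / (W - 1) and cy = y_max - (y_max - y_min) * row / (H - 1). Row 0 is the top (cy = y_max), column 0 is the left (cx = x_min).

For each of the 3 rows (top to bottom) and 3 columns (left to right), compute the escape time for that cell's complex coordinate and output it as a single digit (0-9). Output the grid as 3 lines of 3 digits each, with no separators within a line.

Answer: 799
475
343

Derivation:
(row=0, col=0): c = -0.8700 + -0.4200i → escape time 7
(row=0, col=1): c = -0.3400 + -0.4200i → escape time 9
(row=0, col=2): c = 0.1900 + -0.4200i → escape time 9
(row=1, col=0): c = -0.8700 + -0.7900i → escape time 4
(row=1, col=1): c = -0.3400 + -0.7900i → escape time 7
(row=1, col=2): c = 0.1900 + -0.7900i → escape time 5
(row=2, col=0): c = -0.8700 + -1.1600i → escape time 3
(row=2, col=1): c = -0.3400 + -1.1600i → escape time 4
(row=2, col=2): c = 0.1900 + -1.1600i → escape time 3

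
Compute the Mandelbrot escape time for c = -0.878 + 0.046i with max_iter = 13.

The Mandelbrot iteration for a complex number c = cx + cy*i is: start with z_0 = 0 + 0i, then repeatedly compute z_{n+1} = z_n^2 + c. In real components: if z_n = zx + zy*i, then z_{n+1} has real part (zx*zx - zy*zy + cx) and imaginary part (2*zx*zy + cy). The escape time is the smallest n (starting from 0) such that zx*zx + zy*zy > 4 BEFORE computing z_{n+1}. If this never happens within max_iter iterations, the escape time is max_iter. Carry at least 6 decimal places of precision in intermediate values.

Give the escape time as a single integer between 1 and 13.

z_0 = 0 + 0i, c = -0.8780 + 0.0460i
Iter 1: z = -0.8780 + 0.0460i, |z|^2 = 0.7730
Iter 2: z = -0.1092 + -0.0348i, |z|^2 = 0.0131
Iter 3: z = -0.8673 + 0.0536i, |z|^2 = 0.7550
Iter 4: z = -0.1287 + -0.0470i, |z|^2 = 0.0188
Iter 5: z = -0.8636 + 0.0581i, |z|^2 = 0.7493
Iter 6: z = -0.1355 + -0.0543i, |z|^2 = 0.0213
Iter 7: z = -0.8626 + 0.0607i, |z|^2 = 0.7478
Iter 8: z = -0.1376 + -0.0588i, |z|^2 = 0.0224
Iter 9: z = -0.8625 + 0.0622i, |z|^2 = 0.7478
Iter 10: z = -0.1379 + -0.0613i, |z|^2 = 0.0228
Iter 11: z = -0.8627 + 0.0629i, |z|^2 = 0.7483
Iter 12: z = -0.1377 + -0.0625i, |z|^2 = 0.0229

Answer: 13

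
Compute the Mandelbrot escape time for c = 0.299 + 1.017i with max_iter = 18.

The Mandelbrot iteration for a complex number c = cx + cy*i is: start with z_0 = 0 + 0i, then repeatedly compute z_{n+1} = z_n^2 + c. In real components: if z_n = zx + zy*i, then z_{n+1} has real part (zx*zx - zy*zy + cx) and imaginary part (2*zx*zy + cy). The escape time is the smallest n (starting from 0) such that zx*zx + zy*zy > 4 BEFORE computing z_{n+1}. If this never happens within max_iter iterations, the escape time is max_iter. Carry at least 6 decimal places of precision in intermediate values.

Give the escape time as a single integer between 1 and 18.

z_0 = 0 + 0i, c = 0.2990 + 1.0170i
Iter 1: z = 0.2990 + 1.0170i, |z|^2 = 1.1237
Iter 2: z = -0.6459 + 1.6252i, |z|^2 = 3.0583
Iter 3: z = -1.9250 + -1.0824i, |z|^2 = 4.8771
Escaped at iteration 3

Answer: 3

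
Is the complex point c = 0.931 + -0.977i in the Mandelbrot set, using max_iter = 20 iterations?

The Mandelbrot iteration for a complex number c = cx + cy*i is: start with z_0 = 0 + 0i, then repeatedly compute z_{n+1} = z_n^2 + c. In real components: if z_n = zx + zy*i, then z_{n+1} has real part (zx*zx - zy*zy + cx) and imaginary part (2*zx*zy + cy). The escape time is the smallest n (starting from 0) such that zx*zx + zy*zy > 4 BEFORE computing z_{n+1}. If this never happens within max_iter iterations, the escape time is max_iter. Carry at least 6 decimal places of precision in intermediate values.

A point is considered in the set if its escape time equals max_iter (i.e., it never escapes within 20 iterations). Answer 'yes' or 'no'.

z_0 = 0 + 0i, c = 0.9310 + -0.9770i
Iter 1: z = 0.9310 + -0.9770i, |z|^2 = 1.8213
Iter 2: z = 0.8432 + -2.7962i, |z|^2 = 8.5296
Escaped at iteration 2

Answer: no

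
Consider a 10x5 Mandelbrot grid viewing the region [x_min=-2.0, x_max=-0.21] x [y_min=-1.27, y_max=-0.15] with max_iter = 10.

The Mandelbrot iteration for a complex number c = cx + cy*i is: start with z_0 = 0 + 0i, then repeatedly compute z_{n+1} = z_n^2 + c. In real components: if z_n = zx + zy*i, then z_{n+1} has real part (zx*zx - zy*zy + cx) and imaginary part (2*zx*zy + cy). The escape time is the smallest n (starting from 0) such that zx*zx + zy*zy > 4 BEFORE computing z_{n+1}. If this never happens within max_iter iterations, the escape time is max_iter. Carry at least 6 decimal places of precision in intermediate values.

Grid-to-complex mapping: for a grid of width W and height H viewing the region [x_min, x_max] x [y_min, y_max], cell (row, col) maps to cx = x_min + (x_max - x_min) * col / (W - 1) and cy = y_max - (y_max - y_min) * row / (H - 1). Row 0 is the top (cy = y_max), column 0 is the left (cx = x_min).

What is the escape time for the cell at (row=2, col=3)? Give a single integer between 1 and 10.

Answer: 3

Derivation:
z_0 = 0 + 0i, c = -1.4033 + -0.7100i
Iter 1: z = -1.4033 + -0.7100i, |z|^2 = 2.4734
Iter 2: z = 0.0619 + 1.2827i, |z|^2 = 1.6492
Iter 3: z = -3.0449 + -0.5512i, |z|^2 = 9.5752
Escaped at iteration 3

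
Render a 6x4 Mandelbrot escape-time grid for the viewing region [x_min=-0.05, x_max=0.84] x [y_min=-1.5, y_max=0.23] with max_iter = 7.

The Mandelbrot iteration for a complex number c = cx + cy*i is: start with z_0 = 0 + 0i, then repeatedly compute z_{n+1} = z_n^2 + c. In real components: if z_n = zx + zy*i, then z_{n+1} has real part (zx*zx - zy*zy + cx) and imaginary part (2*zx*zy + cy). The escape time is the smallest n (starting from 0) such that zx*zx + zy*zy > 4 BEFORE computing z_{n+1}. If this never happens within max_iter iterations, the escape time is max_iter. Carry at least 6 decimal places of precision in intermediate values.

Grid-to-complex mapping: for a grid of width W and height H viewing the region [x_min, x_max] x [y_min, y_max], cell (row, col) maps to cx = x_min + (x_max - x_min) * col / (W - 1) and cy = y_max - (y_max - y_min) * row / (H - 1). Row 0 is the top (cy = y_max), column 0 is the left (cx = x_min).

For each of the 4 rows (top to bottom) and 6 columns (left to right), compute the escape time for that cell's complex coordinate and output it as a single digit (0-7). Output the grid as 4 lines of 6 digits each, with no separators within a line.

(row=0, col=0): c = -0.0500 + 0.2300i → escape time 7
(row=0, col=1): c = 0.1280 + 0.2300i → escape time 7
(row=0, col=2): c = 0.3060 + 0.2300i → escape time 7
(row=0, col=3): c = 0.4840 + 0.2300i → escape time 6
(row=0, col=4): c = 0.6620 + 0.2300i → escape time 4
(row=0, col=5): c = 0.8400 + 0.2300i → escape time 3
(row=1, col=0): c = -0.0500 + -0.3467i → escape time 7
(row=1, col=1): c = 0.1280 + -0.3467i → escape time 7
(row=1, col=2): c = 0.3060 + -0.3467i → escape time 7
(row=1, col=3): c = 0.4840 + -0.3467i → escape time 6
(row=1, col=4): c = 0.6620 + -0.3467i → escape time 3
(row=1, col=5): c = 0.8400 + -0.3467i → escape time 3
(row=2, col=0): c = -0.0500 + -0.9233i → escape time 7
(row=2, col=1): c = 0.1280 + -0.9233i → escape time 5
(row=2, col=2): c = 0.3060 + -0.9233i → escape time 4
(row=2, col=3): c = 0.4840 + -0.9233i → escape time 3
(row=2, col=4): c = 0.6620 + -0.9233i → escape time 2
(row=2, col=5): c = 0.8400 + -0.9233i → escape time 2
(row=3, col=0): c = -0.0500 + -1.5000i → escape time 2
(row=3, col=1): c = 0.1280 + -1.5000i → escape time 2
(row=3, col=2): c = 0.3060 + -1.5000i → escape time 2
(row=3, col=3): c = 0.4840 + -1.5000i → escape time 2
(row=3, col=4): c = 0.6620 + -1.5000i → escape time 2
(row=3, col=5): c = 0.8400 + -1.5000i → escape time 2

Answer: 777643
777633
754322
222222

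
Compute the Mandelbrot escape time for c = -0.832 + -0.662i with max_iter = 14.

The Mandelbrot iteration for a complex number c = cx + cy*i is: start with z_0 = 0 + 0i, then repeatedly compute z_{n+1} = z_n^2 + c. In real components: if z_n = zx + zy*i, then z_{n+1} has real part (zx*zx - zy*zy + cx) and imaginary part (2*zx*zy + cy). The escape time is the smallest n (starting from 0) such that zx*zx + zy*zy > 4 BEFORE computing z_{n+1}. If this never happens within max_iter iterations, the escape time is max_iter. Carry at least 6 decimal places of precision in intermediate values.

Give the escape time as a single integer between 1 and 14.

Answer: 5

Derivation:
z_0 = 0 + 0i, c = -0.8320 + -0.6620i
Iter 1: z = -0.8320 + -0.6620i, |z|^2 = 1.1305
Iter 2: z = -0.5780 + 0.4396i, |z|^2 = 0.5273
Iter 3: z = -0.6911 + -1.1702i, |z|^2 = 1.8469
Iter 4: z = -1.7236 + 0.9554i, |z|^2 = 3.8837
Iter 5: z = 1.2261 + -3.9556i, |z|^2 = 17.1500
Escaped at iteration 5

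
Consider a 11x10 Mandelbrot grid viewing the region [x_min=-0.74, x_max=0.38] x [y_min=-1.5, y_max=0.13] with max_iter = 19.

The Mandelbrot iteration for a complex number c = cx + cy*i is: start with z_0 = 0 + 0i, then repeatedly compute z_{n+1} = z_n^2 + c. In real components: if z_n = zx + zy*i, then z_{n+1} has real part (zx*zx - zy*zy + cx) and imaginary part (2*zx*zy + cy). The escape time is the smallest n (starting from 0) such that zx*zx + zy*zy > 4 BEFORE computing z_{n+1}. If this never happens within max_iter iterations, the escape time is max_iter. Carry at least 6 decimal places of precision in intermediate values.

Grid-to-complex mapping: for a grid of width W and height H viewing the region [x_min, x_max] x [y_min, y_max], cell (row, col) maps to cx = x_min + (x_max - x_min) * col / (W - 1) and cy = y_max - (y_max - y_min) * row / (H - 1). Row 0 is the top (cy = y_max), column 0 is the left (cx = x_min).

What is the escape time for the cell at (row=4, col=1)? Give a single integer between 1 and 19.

Answer: 9

Derivation:
z_0 = 0 + 0i, c = -0.6280 + -0.5944i
Iter 1: z = -0.6280 + -0.5944i, |z|^2 = 0.7477
Iter 2: z = -0.5870 + 0.1522i, |z|^2 = 0.3677
Iter 3: z = -0.3066 + -0.7731i, |z|^2 = 0.6917
Iter 4: z = -1.1317 + -0.1204i, |z|^2 = 1.2952
Iter 5: z = 0.6382 + -0.3220i, |z|^2 = 0.5110
Iter 6: z = -0.3244 + -1.0055i, |z|^2 = 1.1162
Iter 7: z = -1.5337 + 0.0580i, |z|^2 = 2.3556
Iter 8: z = 1.7209 + -0.7722i, |z|^2 = 3.5577
Iter 9: z = 1.7371 + -3.2522i, |z|^2 = 13.5940
Escaped at iteration 9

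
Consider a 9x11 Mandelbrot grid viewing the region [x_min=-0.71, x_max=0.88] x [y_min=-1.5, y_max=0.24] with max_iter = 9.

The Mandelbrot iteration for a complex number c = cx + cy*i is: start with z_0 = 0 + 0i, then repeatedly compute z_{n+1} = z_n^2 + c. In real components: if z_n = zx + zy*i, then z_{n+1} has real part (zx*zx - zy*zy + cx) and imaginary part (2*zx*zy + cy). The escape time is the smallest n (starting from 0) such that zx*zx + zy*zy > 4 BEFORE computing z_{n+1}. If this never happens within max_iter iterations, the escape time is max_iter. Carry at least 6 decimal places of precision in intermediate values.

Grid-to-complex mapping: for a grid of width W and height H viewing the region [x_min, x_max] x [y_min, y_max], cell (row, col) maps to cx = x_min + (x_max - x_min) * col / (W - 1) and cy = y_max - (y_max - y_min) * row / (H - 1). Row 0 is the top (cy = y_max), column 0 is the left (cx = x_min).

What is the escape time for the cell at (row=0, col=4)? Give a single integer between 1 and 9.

Answer: 9

Derivation:
z_0 = 0 + 0i, c = 0.0850 + 0.2400i
Iter 1: z = 0.0850 + 0.2400i, |z|^2 = 0.0648
Iter 2: z = 0.0346 + 0.2808i, |z|^2 = 0.0800
Iter 3: z = 0.0074 + 0.2594i, |z|^2 = 0.0674
Iter 4: z = 0.0177 + 0.2438i, |z|^2 = 0.0598
Iter 5: z = 0.0259 + 0.2487i, |z|^2 = 0.0625
Iter 6: z = 0.0238 + 0.2529i, |z|^2 = 0.0645
Iter 7: z = 0.0216 + 0.2521i, |z|^2 = 0.0640
Iter 8: z = 0.0219 + 0.2509i, |z|^2 = 0.0634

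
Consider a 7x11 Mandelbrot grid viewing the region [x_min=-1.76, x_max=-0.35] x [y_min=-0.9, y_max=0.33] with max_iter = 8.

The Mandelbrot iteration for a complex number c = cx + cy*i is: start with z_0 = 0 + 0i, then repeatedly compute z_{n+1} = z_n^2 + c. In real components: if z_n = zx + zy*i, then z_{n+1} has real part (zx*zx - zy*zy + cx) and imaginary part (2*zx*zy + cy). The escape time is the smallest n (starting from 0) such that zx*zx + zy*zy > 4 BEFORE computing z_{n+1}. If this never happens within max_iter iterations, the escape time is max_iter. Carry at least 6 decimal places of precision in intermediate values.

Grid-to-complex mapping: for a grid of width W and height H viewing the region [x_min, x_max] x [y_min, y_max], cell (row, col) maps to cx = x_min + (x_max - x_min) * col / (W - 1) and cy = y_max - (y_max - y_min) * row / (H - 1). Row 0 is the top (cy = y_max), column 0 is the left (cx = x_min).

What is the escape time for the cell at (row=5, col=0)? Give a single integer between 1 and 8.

Answer: 4

Derivation:
z_0 = 0 + 0i, c = -1.7600 + -0.2850i
Iter 1: z = -1.7600 + -0.2850i, |z|^2 = 3.1788
Iter 2: z = 1.2564 + 0.7182i, |z|^2 = 2.0943
Iter 3: z = -0.6973 + 1.5197i, |z|^2 = 2.7956
Iter 4: z = -3.5831 + -2.4044i, |z|^2 = 18.6197
Escaped at iteration 4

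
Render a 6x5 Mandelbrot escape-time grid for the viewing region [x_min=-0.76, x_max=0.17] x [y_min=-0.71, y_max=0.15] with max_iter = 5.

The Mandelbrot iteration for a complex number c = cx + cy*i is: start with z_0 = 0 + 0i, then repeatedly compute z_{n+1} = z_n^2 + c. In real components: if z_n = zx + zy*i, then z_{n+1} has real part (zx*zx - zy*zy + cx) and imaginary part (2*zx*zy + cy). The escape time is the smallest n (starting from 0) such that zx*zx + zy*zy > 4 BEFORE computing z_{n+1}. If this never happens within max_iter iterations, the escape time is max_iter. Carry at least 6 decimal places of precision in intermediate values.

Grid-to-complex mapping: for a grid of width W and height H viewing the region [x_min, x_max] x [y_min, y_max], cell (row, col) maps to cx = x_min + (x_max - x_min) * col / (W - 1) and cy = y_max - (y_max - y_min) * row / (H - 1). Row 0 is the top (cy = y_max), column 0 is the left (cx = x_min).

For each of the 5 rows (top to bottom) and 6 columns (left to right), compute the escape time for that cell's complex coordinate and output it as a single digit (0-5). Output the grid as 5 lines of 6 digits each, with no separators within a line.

(row=0, col=0): c = -0.7600 + 0.1500i → escape time 5
(row=0, col=1): c = -0.5740 + 0.1500i → escape time 5
(row=0, col=2): c = -0.3880 + 0.1500i → escape time 5
(row=0, col=3): c = -0.2020 + 0.1500i → escape time 5
(row=0, col=4): c = -0.0160 + 0.1500i → escape time 5
(row=0, col=5): c = 0.1700 + 0.1500i → escape time 5
(row=1, col=0): c = -0.7600 + -0.0650i → escape time 5
(row=1, col=1): c = -0.5740 + -0.0650i → escape time 5
(row=1, col=2): c = -0.3880 + -0.0650i → escape time 5
(row=1, col=3): c = -0.2020 + -0.0650i → escape time 5
(row=1, col=4): c = -0.0160 + -0.0650i → escape time 5
(row=1, col=5): c = 0.1700 + -0.0650i → escape time 5
(row=2, col=0): c = -0.7600 + -0.2800i → escape time 5
(row=2, col=1): c = -0.5740 + -0.2800i → escape time 5
(row=2, col=2): c = -0.3880 + -0.2800i → escape time 5
(row=2, col=3): c = -0.2020 + -0.2800i → escape time 5
(row=2, col=4): c = -0.0160 + -0.2800i → escape time 5
(row=2, col=5): c = 0.1700 + -0.2800i → escape time 5
(row=3, col=0): c = -0.7600 + -0.4950i → escape time 5
(row=3, col=1): c = -0.5740 + -0.4950i → escape time 5
(row=3, col=2): c = -0.3880 + -0.4950i → escape time 5
(row=3, col=3): c = -0.2020 + -0.4950i → escape time 5
(row=3, col=4): c = -0.0160 + -0.4950i → escape time 5
(row=3, col=5): c = 0.1700 + -0.4950i → escape time 5
(row=4, col=0): c = -0.7600 + -0.7100i → escape time 4
(row=4, col=1): c = -0.5740 + -0.7100i → escape time 5
(row=4, col=2): c = -0.3880 + -0.7100i → escape time 5
(row=4, col=3): c = -0.2020 + -0.7100i → escape time 5
(row=4, col=4): c = -0.0160 + -0.7100i → escape time 5
(row=4, col=5): c = 0.1700 + -0.7100i → escape time 5

Answer: 555555
555555
555555
555555
455555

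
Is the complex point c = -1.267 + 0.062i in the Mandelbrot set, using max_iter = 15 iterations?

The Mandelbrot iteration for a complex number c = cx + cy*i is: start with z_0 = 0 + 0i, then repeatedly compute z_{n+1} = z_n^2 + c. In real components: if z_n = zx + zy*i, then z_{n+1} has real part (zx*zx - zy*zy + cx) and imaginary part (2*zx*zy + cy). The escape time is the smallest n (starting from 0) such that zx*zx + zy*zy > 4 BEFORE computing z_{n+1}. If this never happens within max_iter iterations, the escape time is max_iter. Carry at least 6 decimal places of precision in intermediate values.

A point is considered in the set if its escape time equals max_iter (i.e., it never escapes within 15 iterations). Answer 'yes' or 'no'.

Answer: yes

Derivation:
z_0 = 0 + 0i, c = -1.2670 + 0.0620i
Iter 1: z = -1.2670 + 0.0620i, |z|^2 = 1.6091
Iter 2: z = 0.3344 + -0.0951i, |z|^2 = 0.1209
Iter 3: z = -1.1642 + -0.0016i, |z|^2 = 1.3553
Iter 4: z = 0.0883 + 0.0658i, |z|^2 = 0.0121
Iter 5: z = -1.2635 + 0.0736i, |z|^2 = 1.6019
Iter 6: z = 0.3241 + -0.1240i, |z|^2 = 0.1204
Iter 7: z = -1.1774 + -0.0184i, |z|^2 = 1.3865
Iter 8: z = 0.1189 + 0.1053i, |z|^2 = 0.0252
Iter 9: z = -1.2640 + 0.0870i, |z|^2 = 1.6052
Iter 10: z = 0.3230 + -0.1580i, |z|^2 = 0.1293
Iter 11: z = -1.1876 + -0.0401i, |z|^2 = 1.4120
Iter 12: z = 0.1418 + 0.1572i, |z|^2 = 0.0448
Iter 13: z = -1.2716 + 0.1066i, |z|^2 = 1.6283
Iter 14: z = 0.3386 + -0.2091i, |z|^2 = 0.1584
Did not escape in 15 iterations → in set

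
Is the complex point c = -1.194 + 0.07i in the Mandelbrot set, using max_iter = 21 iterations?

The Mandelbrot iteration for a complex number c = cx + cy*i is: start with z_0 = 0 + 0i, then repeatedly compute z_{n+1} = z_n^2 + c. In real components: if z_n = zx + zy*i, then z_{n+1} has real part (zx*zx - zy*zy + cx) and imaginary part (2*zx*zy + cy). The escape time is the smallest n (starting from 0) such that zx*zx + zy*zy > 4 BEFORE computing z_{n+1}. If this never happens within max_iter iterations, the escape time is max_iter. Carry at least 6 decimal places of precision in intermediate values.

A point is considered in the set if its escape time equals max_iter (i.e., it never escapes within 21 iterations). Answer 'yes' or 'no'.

Answer: yes

Derivation:
z_0 = 0 + 0i, c = -1.1940 + 0.0700i
Iter 1: z = -1.1940 + 0.0700i, |z|^2 = 1.4305
Iter 2: z = 0.2267 + -0.0972i, |z|^2 = 0.0608
Iter 3: z = -1.1520 + 0.0259i, |z|^2 = 1.3278
Iter 4: z = 0.1325 + 0.0102i, |z|^2 = 0.0177
Iter 5: z = -1.1765 + 0.0727i, |z|^2 = 1.3896
Iter 6: z = 0.1850 + -0.1011i, |z|^2 = 0.0444
Iter 7: z = -1.1700 + 0.0326i, |z|^2 = 1.3700
Iter 8: z = 0.1738 + -0.0063i, |z|^2 = 0.0303
Iter 9: z = -1.1638 + 0.0678i, |z|^2 = 1.3591
Iter 10: z = 0.1559 + -0.0879i, |z|^2 = 0.0320
Iter 11: z = -1.1774 + 0.0426i, |z|^2 = 1.3881
Iter 12: z = 0.1905 + -0.0303i, |z|^2 = 0.0372
Iter 13: z = -1.1586 + 0.0584i, |z|^2 = 1.3458
Iter 14: z = 0.1450 + -0.0654i, |z|^2 = 0.0253
Iter 15: z = -1.1773 + 0.0510i, |z|^2 = 1.3885
Iter 16: z = 0.1893 + -0.0501i, |z|^2 = 0.0384
Iter 17: z = -1.1607 + 0.0510i, |z|^2 = 1.3498
Iter 18: z = 0.1506 + -0.0484i, |z|^2 = 0.0250
Iter 19: z = -1.1737 + 0.0554i, |z|^2 = 1.3806
Iter 20: z = 0.1804 + -0.0601i, |z|^2 = 0.0362
Did not escape in 21 iterations → in set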